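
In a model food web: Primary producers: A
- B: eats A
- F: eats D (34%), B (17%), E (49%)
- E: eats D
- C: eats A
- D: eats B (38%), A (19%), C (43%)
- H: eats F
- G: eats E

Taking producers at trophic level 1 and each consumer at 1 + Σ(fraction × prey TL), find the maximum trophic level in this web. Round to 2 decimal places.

5.16

B: 1 + 1 = 2
C: 1 + 1 = 2
D: 1 + (0.38×2 + 0.19×1 + 0.43×2) = 2.81
E: 1 + 2.81 = 3.81
F: 1 + (0.34×2.81 + 0.17×2 + 0.49×3.81) = 4.1623
G: 1 + 3.81 = 4.81
H: 1 + 4.1623 = 5.1623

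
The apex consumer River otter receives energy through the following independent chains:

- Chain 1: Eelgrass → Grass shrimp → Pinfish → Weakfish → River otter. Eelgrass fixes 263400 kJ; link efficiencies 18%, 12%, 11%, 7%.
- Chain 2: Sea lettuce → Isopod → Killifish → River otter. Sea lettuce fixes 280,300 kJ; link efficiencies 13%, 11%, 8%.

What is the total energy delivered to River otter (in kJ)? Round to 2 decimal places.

364.47 kJ

Chain 1: 263400 × 0.18 × 0.12 × 0.11 × 0.07 = 43.808688 kJ
Chain 2: 280300 × 0.13 × 0.11 × 0.08 = 320.6632 kJ
Total at River otter: 43.808688 + 320.6632 = 364.471888 kJ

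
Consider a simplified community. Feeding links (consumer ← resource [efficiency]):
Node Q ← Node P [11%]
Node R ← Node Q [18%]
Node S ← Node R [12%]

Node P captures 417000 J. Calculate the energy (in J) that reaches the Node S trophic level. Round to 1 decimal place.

Node Q: 417000 × 0.11 = 45870 J
Node R: 45870 × 0.18 = 8256.6 J
Node S: 8256.6 × 0.12 = 990.792 J

990.8 J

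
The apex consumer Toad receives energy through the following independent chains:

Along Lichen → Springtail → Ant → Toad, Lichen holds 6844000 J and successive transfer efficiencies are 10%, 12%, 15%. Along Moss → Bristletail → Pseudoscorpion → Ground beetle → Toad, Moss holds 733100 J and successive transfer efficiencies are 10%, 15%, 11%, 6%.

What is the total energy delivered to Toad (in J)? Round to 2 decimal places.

12391.78 J

Via Lichen: 6844000 × 0.1 × 0.12 × 0.15 = 12319.2 J
Via Moss: 733100 × 0.1 × 0.15 × 0.11 × 0.06 = 72.5769 J
Total at Toad: 12319.2 + 72.5769 = 12391.7769 J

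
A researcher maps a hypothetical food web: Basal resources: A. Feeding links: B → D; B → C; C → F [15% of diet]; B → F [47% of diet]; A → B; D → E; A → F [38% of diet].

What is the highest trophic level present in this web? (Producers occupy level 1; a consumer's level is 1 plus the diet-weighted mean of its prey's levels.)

4

B: 1 + 1 = 2
C: 1 + 2 = 3
D: 1 + 2 = 3
E: 1 + 3 = 4
F: 1 + (0.47×2 + 0.15×3 + 0.38×1) = 2.77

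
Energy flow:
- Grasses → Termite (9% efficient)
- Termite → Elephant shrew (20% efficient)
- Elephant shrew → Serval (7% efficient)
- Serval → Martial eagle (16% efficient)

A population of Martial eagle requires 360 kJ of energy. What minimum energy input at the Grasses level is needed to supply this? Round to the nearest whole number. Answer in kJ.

Cumulative transfer efficiency: 0.09 × 0.2 × 0.07 × 0.16 = 0.0002016
Grasses energy = 360 / 0.0002016 = 1785714 kJ

1785714 kJ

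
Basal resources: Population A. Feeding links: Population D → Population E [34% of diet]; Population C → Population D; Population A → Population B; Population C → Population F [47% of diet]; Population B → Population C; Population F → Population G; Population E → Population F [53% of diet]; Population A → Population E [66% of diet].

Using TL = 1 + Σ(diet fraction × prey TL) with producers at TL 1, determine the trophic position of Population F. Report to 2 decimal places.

Population B: 1 + 1 = 2
Population C: 1 + 2 = 3
Population D: 1 + 3 = 4
Population E: 1 + (0.66×1 + 0.34×4) = 3.02
Population F: 1 + (0.47×3 + 0.53×3.02) = 4.0106
Population G: 1 + 4.0106 = 5.0106

4.01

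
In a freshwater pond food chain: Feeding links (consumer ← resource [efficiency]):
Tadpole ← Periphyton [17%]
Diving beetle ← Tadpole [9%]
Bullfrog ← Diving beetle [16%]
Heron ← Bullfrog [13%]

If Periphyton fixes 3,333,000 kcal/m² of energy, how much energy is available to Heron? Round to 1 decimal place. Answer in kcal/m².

1060.7 kcal/m²

Tadpole: 3333000 × 0.17 = 566610 kcal/m²
Diving beetle: 566610 × 0.09 = 50994.9 kcal/m²
Bullfrog: 50994.9 × 0.16 = 8159.184 kcal/m²
Heron: 8159.184 × 0.13 = 1060.69392 kcal/m²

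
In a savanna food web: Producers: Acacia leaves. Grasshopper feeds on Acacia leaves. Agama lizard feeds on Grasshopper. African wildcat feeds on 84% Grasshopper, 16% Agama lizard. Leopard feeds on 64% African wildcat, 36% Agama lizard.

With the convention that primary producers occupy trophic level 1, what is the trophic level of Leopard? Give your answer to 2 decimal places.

4.10

Grasshopper: 1 + 1 = 2
Agama lizard: 1 + 2 = 3
African wildcat: 1 + (0.84×2 + 0.16×3) = 3.16
Leopard: 1 + (0.64×3.16 + 0.36×3) = 4.1024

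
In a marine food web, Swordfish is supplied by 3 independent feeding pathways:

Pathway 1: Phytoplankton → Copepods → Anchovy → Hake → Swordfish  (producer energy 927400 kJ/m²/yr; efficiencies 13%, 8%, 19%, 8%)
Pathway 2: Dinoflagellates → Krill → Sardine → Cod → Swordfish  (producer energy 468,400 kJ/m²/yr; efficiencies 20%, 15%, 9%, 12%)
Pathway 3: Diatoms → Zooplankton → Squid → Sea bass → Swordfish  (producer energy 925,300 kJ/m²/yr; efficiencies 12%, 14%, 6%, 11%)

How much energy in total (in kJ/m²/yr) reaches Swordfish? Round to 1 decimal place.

Pathway 1: 927400 × 0.13 × 0.08 × 0.19 × 0.08 = 146.603392 kJ/m²/yr
Pathway 2: 468400 × 0.2 × 0.15 × 0.09 × 0.12 = 151.7616 kJ/m²/yr
Pathway 3: 925300 × 0.12 × 0.14 × 0.06 × 0.11 = 102.597264 kJ/m²/yr
Total at Swordfish: 146.603392 + 151.7616 + 102.597264 = 400.962256 kJ/m²/yr

401.0 kJ/m²/yr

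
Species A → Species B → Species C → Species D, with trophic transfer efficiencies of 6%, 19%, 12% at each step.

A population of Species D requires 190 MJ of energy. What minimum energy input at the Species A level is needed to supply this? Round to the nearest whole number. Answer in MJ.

138889 MJ

Cumulative transfer efficiency: 0.06 × 0.19 × 0.12 = 0.001368
Species A energy = 190 / 0.001368 = 138889 MJ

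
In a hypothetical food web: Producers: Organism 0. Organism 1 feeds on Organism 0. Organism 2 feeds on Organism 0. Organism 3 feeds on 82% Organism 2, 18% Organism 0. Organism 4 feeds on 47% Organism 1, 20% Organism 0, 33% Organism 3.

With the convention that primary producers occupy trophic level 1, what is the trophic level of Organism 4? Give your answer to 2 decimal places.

Organism 1: 1 + 1 = 2
Organism 2: 1 + 1 = 2
Organism 3: 1 + (0.82×2 + 0.18×1) = 2.82
Organism 4: 1 + (0.47×2 + 0.2×1 + 0.33×2.82) = 3.0706

3.07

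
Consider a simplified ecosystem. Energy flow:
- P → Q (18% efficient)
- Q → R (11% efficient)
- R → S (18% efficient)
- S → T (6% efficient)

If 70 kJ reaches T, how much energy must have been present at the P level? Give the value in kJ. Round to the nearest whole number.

Cumulative transfer efficiency: 0.18 × 0.11 × 0.18 × 0.06 = 0.00021384
P energy = 70 / 0.00021384 = 327348 kJ

327348 kJ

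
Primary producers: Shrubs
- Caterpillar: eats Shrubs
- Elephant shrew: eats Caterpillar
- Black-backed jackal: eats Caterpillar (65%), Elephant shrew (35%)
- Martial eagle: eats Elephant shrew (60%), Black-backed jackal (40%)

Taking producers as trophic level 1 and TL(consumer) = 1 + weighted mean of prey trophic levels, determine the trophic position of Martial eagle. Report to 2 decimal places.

Caterpillar: 1 + 1 = 2
Elephant shrew: 1 + 2 = 3
Black-backed jackal: 1 + (0.65×2 + 0.35×3) = 3.35
Martial eagle: 1 + (0.6×3 + 0.4×3.35) = 4.14

4.14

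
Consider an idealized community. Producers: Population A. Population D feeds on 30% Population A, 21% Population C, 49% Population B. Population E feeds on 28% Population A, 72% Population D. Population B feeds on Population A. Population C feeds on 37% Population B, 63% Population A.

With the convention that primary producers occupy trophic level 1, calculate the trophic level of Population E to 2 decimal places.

3.28

Population B: 1 + 1 = 2
Population C: 1 + (0.37×2 + 0.63×1) = 2.37
Population D: 1 + (0.3×1 + 0.21×2.37 + 0.49×2) = 2.7777
Population E: 1 + (0.28×1 + 0.72×2.7777) = 3.279944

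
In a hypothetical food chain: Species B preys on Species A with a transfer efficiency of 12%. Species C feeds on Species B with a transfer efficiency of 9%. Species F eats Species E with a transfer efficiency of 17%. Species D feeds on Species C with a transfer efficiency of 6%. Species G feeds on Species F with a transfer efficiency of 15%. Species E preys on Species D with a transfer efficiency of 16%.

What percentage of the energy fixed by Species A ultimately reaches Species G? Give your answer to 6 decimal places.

0.000264%

Product of link efficiencies: 0.12 × 0.09 × 0.06 × 0.16 × 0.17 × 0.15 = 0.00000264384
As a percentage: 0.00000264384 × 100 = 0.000264%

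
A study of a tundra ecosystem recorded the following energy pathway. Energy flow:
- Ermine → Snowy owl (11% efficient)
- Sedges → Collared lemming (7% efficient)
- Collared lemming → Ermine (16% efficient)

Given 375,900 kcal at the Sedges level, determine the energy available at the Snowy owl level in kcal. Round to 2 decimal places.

Collared lemming: 375900 × 0.07 = 26313 kcal
Ermine: 26313 × 0.16 = 4210.08 kcal
Snowy owl: 4210.08 × 0.11 = 463.1088 kcal

463.11 kcal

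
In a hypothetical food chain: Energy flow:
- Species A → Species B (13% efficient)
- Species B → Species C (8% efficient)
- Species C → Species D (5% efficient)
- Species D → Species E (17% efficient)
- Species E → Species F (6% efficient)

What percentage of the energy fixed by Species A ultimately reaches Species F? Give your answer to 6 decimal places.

Product of link efficiencies: 0.13 × 0.08 × 0.05 × 0.17 × 0.06 = 0.000005304
As a percentage: 0.000005304 × 100 = 0.000530%

0.000530%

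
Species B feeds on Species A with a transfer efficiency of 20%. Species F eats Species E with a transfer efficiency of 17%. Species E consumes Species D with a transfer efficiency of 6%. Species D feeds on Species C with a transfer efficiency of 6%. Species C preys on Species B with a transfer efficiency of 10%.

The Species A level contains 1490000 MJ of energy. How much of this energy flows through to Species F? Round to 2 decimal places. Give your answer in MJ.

18.24 MJ

Species B: 1490000 × 0.2 = 298000 MJ
Species C: 298000 × 0.1 = 29800 MJ
Species D: 29800 × 0.06 = 1788 MJ
Species E: 1788 × 0.06 = 107.28 MJ
Species F: 107.28 × 0.17 = 18.2376 MJ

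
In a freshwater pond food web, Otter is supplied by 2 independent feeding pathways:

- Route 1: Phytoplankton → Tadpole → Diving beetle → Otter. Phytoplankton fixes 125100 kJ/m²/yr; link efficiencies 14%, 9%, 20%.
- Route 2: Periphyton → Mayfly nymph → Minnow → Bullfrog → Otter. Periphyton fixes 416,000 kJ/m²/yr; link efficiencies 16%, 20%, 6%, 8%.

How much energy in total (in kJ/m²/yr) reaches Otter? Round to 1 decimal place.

Route 1: 125100 × 0.14 × 0.09 × 0.2 = 315.252 kJ/m²/yr
Route 2: 416000 × 0.16 × 0.2 × 0.06 × 0.08 = 63.8976 kJ/m²/yr
Total at Otter: 315.252 + 63.8976 = 379.1496 kJ/m²/yr

379.1 kJ/m²/yr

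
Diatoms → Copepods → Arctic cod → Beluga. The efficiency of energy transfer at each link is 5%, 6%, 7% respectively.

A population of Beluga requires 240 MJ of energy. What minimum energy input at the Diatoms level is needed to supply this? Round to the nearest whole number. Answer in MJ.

Cumulative transfer efficiency: 0.05 × 0.06 × 0.07 = 0.00021
Diatoms energy = 240 / 0.00021 = 1142857 MJ

1142857 MJ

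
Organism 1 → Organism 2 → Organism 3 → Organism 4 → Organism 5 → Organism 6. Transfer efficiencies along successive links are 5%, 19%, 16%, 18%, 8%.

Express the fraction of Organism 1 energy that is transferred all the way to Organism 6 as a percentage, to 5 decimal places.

0.00219%

Product of link efficiencies: 0.05 × 0.19 × 0.16 × 0.18 × 0.08 = 0.000021888
As a percentage: 0.000021888 × 100 = 0.00219%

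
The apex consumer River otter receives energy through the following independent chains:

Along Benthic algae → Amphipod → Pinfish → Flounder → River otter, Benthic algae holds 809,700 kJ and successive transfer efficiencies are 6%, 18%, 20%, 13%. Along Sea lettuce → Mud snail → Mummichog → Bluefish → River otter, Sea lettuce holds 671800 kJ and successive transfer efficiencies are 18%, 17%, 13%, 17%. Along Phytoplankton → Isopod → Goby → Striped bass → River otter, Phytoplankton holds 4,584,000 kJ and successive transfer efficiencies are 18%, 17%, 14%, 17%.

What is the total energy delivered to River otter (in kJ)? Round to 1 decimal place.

4020.1 kJ

Via Benthic algae: 809700 × 0.06 × 0.18 × 0.2 × 0.13 = 227.36376 kJ
Via Sea lettuce: 671800 × 0.18 × 0.17 × 0.13 × 0.17 = 454.311468 kJ
Via Phytoplankton: 4584000 × 0.18 × 0.17 × 0.14 × 0.17 = 3338.43552 kJ
Total at River otter: 227.36376 + 454.311468 + 3338.43552 = 4020.110748 kJ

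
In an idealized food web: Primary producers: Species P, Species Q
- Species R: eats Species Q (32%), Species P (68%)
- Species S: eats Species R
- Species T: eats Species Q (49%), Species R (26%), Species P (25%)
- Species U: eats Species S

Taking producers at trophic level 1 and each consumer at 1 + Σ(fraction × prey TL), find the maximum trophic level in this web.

Species R: 1 + (0.32×1 + 0.68×1) = 2
Species S: 1 + 2 = 3
Species T: 1 + (0.49×1 + 0.26×2 + 0.25×1) = 2.26
Species U: 1 + 3 = 4

4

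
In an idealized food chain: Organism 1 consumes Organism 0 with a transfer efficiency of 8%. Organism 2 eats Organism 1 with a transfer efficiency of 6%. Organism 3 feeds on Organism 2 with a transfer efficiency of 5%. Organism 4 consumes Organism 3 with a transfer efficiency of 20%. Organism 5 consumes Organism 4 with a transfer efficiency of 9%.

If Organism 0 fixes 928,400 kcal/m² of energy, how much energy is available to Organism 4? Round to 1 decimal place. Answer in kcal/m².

44.6 kcal/m²

Organism 1: 928400 × 0.08 = 74272 kcal/m²
Organism 2: 74272 × 0.06 = 4456.32 kcal/m²
Organism 3: 4456.32 × 0.05 = 222.816 kcal/m²
Organism 4: 222.816 × 0.2 = 44.5632 kcal/m²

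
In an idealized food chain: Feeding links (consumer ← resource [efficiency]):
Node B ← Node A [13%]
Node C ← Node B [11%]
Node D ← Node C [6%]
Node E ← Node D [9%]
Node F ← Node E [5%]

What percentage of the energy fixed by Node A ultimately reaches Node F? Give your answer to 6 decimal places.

0.000386%

Product of link efficiencies: 0.13 × 0.11 × 0.06 × 0.09 × 0.05 = 0.000003861
As a percentage: 0.000003861 × 100 = 0.000386%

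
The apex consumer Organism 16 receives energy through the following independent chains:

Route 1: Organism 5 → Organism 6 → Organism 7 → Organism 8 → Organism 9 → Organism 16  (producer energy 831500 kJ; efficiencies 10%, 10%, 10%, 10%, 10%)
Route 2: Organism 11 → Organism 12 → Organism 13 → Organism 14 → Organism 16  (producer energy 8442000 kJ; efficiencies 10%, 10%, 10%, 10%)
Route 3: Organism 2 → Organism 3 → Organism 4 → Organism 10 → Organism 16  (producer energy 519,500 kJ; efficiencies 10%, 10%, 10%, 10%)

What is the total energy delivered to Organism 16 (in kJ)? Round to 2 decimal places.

904.47 kJ

Route 1: 831500 × 0.1 × 0.1 × 0.1 × 0.1 × 0.1 = 8.315 kJ
Route 2: 8442000 × 0.1 × 0.1 × 0.1 × 0.1 = 844.2 kJ
Route 3: 519500 × 0.1 × 0.1 × 0.1 × 0.1 = 51.95 kJ
Total at Organism 16: 8.315 + 844.2 + 51.95 = 904.465 kJ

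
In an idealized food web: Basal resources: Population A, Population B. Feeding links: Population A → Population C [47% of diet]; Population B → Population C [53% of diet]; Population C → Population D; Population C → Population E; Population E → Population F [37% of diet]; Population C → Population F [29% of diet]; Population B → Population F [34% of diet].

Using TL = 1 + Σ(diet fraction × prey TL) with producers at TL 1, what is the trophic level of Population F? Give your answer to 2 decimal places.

Population C: 1 + (0.47×1 + 0.53×1) = 2
Population D: 1 + 2 = 3
Population E: 1 + 2 = 3
Population F: 1 + (0.37×3 + 0.29×2 + 0.34×1) = 3.03

3.03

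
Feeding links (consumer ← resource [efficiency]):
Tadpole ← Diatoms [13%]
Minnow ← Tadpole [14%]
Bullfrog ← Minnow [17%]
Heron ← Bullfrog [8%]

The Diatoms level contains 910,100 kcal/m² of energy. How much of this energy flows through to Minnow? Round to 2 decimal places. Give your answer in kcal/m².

Tadpole: 910100 × 0.13 = 118313 kcal/m²
Minnow: 118313 × 0.14 = 16563.82 kcal/m²

16563.82 kcal/m²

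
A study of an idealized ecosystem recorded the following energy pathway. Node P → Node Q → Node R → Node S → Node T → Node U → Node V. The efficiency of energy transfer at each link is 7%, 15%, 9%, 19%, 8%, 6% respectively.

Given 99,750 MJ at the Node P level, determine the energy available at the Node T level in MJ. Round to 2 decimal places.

17.91 MJ

Node Q: 99750 × 0.07 = 6982.5 MJ
Node R: 6982.5 × 0.15 = 1047.375 MJ
Node S: 1047.375 × 0.09 = 94.26375 MJ
Node T: 94.26375 × 0.19 = 17.9101125 MJ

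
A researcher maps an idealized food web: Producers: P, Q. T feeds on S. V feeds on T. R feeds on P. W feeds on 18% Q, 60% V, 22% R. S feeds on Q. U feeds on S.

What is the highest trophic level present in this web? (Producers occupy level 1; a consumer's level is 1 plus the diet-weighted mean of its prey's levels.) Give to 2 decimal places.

R: 1 + 1 = 2
S: 1 + 1 = 2
T: 1 + 2 = 3
U: 1 + 2 = 3
V: 1 + 3 = 4
W: 1 + (0.18×1 + 0.6×4 + 0.22×2) = 4.02

4.02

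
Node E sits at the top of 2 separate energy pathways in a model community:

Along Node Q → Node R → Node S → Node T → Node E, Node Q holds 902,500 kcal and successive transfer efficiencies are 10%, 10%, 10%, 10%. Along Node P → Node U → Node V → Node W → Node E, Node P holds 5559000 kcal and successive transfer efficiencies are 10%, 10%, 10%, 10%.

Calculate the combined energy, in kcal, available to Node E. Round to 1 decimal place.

646.2 kcal

Via Node Q: 902500 × 0.1 × 0.1 × 0.1 × 0.1 = 90.25 kcal
Via Node P: 5559000 × 0.1 × 0.1 × 0.1 × 0.1 = 555.9 kcal
Total at Node E: 90.25 + 555.9 = 646.15 kcal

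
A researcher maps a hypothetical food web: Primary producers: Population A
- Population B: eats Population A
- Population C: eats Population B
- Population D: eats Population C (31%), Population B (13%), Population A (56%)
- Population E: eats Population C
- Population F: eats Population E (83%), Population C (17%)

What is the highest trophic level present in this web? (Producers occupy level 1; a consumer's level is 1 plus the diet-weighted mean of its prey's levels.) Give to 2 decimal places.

4.83

Population B: 1 + 1 = 2
Population C: 1 + 2 = 3
Population D: 1 + (0.31×3 + 0.13×2 + 0.56×1) = 2.75
Population E: 1 + 3 = 4
Population F: 1 + (0.83×4 + 0.17×3) = 4.83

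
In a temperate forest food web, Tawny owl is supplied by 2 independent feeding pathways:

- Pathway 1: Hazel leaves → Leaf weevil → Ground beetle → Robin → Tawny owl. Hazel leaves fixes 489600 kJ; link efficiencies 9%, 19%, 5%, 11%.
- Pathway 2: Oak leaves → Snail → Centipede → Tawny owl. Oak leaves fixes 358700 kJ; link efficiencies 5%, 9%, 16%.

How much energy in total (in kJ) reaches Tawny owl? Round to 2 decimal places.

Pathway 1: 489600 × 0.09 × 0.19 × 0.05 × 0.11 = 46.04688 kJ
Pathway 2: 358700 × 0.05 × 0.09 × 0.16 = 258.264 kJ
Total at Tawny owl: 46.04688 + 258.264 = 304.31088 kJ

304.31 kJ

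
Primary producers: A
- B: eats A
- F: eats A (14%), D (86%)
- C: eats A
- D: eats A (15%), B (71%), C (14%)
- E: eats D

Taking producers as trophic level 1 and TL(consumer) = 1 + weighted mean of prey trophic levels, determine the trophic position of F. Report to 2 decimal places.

3.59

B: 1 + 1 = 2
C: 1 + 1 = 2
D: 1 + (0.15×1 + 0.71×2 + 0.14×2) = 2.85
E: 1 + 2.85 = 3.85
F: 1 + (0.14×1 + 0.86×2.85) = 3.591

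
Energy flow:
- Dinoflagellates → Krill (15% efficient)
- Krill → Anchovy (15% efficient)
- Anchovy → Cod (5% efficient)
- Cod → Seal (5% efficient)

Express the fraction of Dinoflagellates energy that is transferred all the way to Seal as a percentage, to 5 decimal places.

0.00563%

Product of link efficiencies: 0.15 × 0.15 × 0.05 × 0.05 = 0.00005625
As a percentage: 0.00005625 × 100 = 0.00563%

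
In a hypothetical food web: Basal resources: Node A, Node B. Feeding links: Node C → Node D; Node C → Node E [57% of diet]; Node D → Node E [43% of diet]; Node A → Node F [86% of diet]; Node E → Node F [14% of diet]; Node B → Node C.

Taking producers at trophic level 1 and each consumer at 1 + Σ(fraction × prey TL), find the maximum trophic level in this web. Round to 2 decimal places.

3.43

Node C: 1 + 1 = 2
Node D: 1 + 2 = 3
Node E: 1 + (0.57×2 + 0.43×3) = 3.43
Node F: 1 + (0.86×1 + 0.14×3.43) = 2.3402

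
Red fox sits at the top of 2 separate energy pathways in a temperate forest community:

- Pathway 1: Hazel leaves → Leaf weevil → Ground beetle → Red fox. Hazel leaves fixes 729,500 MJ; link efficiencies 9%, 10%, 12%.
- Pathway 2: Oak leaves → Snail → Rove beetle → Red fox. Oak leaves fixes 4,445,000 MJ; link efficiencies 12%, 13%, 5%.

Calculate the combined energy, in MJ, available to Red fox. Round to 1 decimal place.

4255.0 MJ

Pathway 1: 729500 × 0.09 × 0.1 × 0.12 = 787.86 MJ
Pathway 2: 4445000 × 0.12 × 0.13 × 0.05 = 3467.1 MJ
Total at Red fox: 787.86 + 3467.1 = 4254.96 MJ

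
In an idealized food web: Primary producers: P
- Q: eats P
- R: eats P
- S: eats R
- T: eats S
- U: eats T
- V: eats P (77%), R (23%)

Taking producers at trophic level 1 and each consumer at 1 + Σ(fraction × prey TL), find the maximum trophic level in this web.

5

Q: 1 + 1 = 2
R: 1 + 1 = 2
S: 1 + 2 = 3
T: 1 + 3 = 4
U: 1 + 4 = 5
V: 1 + (0.77×1 + 0.23×2) = 2.23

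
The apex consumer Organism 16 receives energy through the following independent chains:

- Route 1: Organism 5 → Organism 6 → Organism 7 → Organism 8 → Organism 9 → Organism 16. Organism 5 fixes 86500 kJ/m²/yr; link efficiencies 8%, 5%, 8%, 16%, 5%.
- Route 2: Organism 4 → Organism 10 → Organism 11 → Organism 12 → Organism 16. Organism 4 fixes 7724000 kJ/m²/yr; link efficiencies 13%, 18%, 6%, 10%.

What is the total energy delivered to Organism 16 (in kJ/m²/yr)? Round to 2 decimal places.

Route 1: 86500 × 0.08 × 0.05 × 0.08 × 0.16 × 0.05 = 0.22144 kJ/m²/yr
Route 2: 7724000 × 0.13 × 0.18 × 0.06 × 0.1 = 1084.4496 kJ/m²/yr
Total at Organism 16: 0.22144 + 1084.4496 = 1084.67104 kJ/m²/yr

1084.67 kJ/m²/yr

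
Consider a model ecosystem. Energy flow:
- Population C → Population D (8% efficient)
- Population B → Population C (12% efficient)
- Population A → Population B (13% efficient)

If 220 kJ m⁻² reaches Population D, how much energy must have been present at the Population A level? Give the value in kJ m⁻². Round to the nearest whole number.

176282 kJ m⁻²

Cumulative transfer efficiency: 0.13 × 0.12 × 0.08 = 0.001248
Population A energy = 220 / 0.001248 = 176282 kJ m⁻²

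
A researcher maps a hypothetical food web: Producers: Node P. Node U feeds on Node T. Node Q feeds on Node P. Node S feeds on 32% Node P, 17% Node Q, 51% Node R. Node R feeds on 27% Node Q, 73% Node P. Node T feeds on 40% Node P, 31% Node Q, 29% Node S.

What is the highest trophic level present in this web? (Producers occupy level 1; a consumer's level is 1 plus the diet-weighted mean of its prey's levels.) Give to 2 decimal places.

Node Q: 1 + 1 = 2
Node R: 1 + (0.27×2 + 0.73×1) = 2.27
Node S: 1 + (0.32×1 + 0.17×2 + 0.51×2.27) = 2.8177
Node T: 1 + (0.4×1 + 0.31×2 + 0.29×2.8177) = 2.837133
Node U: 1 + 2.837133 = 3.837133

3.84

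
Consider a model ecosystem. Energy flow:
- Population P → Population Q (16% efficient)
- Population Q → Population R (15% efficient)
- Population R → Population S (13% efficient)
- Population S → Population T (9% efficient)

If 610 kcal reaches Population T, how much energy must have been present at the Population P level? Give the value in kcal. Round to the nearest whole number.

2172365 kcal

Cumulative transfer efficiency: 0.16 × 0.15 × 0.13 × 0.09 = 0.0002808
Population P energy = 610 / 0.0002808 = 2172365 kcal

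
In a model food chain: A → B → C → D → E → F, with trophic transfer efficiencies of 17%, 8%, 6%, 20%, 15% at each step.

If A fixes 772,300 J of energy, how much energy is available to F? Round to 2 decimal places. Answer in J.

B: 772300 × 0.17 = 131291 J
C: 131291 × 0.08 = 10503.28 J
D: 10503.28 × 0.06 = 630.1968 J
E: 630.1968 × 0.2 = 126.03936 J
F: 126.03936 × 0.15 = 18.905904 J

18.91 J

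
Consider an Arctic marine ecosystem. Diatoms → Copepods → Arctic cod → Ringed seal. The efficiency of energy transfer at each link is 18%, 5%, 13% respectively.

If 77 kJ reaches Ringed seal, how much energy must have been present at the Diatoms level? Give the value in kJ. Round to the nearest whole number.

Cumulative transfer efficiency: 0.18 × 0.05 × 0.13 = 0.00117
Diatoms energy = 77 / 0.00117 = 65812 kJ

65812 kJ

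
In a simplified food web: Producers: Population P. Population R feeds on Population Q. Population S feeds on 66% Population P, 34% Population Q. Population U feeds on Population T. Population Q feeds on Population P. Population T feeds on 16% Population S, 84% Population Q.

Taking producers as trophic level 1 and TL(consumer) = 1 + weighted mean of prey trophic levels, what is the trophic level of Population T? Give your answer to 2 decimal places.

Population Q: 1 + 1 = 2
Population R: 1 + 2 = 3
Population S: 1 + (0.66×1 + 0.34×2) = 2.34
Population T: 1 + (0.16×2.34 + 0.84×2) = 3.0544
Population U: 1 + 3.0544 = 4.0544

3.05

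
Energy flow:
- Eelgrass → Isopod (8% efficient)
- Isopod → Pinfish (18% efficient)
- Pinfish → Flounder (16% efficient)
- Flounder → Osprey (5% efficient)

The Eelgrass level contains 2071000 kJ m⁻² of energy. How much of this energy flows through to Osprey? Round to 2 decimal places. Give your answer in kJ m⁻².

238.58 kJ m⁻²

Isopod: 2071000 × 0.08 = 165680 kJ m⁻²
Pinfish: 165680 × 0.18 = 29822.4 kJ m⁻²
Flounder: 29822.4 × 0.16 = 4771.584 kJ m⁻²
Osprey: 4771.584 × 0.05 = 238.5792 kJ m⁻²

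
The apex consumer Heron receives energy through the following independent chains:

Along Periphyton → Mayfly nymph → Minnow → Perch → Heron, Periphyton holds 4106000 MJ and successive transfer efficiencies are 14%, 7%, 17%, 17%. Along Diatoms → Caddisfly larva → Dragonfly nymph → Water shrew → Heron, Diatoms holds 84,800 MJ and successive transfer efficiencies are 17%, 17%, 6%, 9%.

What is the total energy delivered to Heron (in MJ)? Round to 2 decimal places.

Via Periphyton: 4106000 × 0.14 × 0.07 × 0.17 × 0.17 = 1162.90132 MJ
Via Diatoms: 84800 × 0.17 × 0.17 × 0.06 × 0.09 = 13.233888 MJ
Total at Heron: 1162.90132 + 13.233888 = 1176.135208 MJ

1176.14 MJ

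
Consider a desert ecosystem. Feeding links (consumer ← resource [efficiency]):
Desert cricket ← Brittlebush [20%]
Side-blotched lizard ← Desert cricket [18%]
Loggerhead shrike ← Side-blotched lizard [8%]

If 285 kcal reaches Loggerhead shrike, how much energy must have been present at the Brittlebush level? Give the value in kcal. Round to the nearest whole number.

98958 kcal

Cumulative transfer efficiency: 0.2 × 0.18 × 0.08 = 0.00288
Brittlebush energy = 285 / 0.00288 = 98958 kcal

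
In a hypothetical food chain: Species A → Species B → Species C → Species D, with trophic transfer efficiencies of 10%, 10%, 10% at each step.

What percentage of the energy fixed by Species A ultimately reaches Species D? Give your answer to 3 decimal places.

Product of link efficiencies: 0.1 × 0.1 × 0.1 = 0.001
As a percentage: 0.001 × 100 = 0.100%

0.100%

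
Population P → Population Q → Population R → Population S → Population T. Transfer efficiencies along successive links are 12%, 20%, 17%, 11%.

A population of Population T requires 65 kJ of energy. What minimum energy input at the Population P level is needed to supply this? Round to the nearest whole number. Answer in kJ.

Cumulative transfer efficiency: 0.12 × 0.2 × 0.17 × 0.11 = 0.0004488
Population P energy = 65 / 0.0004488 = 144831 kJ

144831 kJ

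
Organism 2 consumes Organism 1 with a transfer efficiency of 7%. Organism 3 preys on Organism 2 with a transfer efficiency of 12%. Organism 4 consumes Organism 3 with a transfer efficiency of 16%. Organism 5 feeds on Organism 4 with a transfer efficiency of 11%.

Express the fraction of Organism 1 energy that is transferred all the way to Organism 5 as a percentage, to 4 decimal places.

Product of link efficiencies: 0.07 × 0.12 × 0.16 × 0.11 = 0.00014784
As a percentage: 0.00014784 × 100 = 0.0148%

0.0148%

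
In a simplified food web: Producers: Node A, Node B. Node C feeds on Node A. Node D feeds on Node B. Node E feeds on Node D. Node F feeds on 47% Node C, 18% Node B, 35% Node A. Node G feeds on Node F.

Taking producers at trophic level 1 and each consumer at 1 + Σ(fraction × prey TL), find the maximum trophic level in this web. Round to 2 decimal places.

3.47

Node C: 1 + 1 = 2
Node D: 1 + 1 = 2
Node E: 1 + 2 = 3
Node F: 1 + (0.47×2 + 0.18×1 + 0.35×1) = 2.47
Node G: 1 + 2.47 = 3.47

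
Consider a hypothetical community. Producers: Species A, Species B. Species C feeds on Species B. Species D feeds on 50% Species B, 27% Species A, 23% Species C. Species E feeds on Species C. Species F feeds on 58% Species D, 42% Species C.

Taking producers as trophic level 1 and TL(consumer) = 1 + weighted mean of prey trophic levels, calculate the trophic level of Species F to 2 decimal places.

Species C: 1 + 1 = 2
Species D: 1 + (0.5×1 + 0.27×1 + 0.23×2) = 2.23
Species E: 1 + 2 = 3
Species F: 1 + (0.58×2.23 + 0.42×2) = 3.1334

3.13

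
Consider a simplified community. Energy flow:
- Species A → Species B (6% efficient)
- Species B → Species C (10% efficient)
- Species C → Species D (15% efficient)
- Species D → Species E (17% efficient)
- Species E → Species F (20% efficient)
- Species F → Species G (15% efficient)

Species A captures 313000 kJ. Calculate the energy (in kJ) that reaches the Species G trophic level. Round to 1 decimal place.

1.4 kJ

Species B: 313000 × 0.06 = 18780 kJ
Species C: 18780 × 0.1 = 1878 kJ
Species D: 1878 × 0.15 = 281.7 kJ
Species E: 281.7 × 0.17 = 47.889 kJ
Species F: 47.889 × 0.2 = 9.5778 kJ
Species G: 9.5778 × 0.15 = 1.43667 kJ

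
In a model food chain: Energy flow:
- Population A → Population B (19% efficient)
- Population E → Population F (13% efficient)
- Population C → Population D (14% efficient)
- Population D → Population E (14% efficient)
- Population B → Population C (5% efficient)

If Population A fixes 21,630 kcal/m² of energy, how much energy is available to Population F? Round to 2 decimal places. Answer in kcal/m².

0.52 kcal/m²

Population B: 21630 × 0.19 = 4109.7 kcal/m²
Population C: 4109.7 × 0.05 = 205.485 kcal/m²
Population D: 205.485 × 0.14 = 28.7679 kcal/m²
Population E: 28.7679 × 0.14 = 4.027506 kcal/m²
Population F: 4.027506 × 0.13 = 0.52357578 kcal/m²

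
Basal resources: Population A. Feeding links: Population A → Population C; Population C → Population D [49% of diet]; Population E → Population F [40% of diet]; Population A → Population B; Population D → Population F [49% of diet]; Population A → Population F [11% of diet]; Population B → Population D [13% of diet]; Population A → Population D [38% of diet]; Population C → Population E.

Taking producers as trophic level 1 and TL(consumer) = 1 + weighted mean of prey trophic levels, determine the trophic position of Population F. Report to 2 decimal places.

3.59

Population B: 1 + 1 = 2
Population C: 1 + 1 = 2
Population D: 1 + (0.49×2 + 0.38×1 + 0.13×2) = 2.62
Population E: 1 + 2 = 3
Population F: 1 + (0.4×3 + 0.11×1 + 0.49×2.62) = 3.5938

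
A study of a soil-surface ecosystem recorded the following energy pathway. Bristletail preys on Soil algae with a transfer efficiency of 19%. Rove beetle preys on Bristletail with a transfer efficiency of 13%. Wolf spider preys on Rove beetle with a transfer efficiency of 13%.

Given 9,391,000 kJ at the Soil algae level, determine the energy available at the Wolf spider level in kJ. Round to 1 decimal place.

30154.5 kJ

Bristletail: 9391000 × 0.19 = 1784290 kJ
Rove beetle: 1784290 × 0.13 = 231957.7 kJ
Wolf spider: 231957.7 × 0.13 = 30154.501 kJ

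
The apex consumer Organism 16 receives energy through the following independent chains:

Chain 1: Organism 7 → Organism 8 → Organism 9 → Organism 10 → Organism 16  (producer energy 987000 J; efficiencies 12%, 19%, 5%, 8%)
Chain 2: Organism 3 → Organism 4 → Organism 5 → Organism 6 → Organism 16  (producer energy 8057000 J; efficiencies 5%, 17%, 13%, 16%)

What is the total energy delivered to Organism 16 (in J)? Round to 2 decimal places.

1514.49 J

Chain 1: 987000 × 0.12 × 0.19 × 0.05 × 0.08 = 90.0144 J
Chain 2: 8057000 × 0.05 × 0.17 × 0.13 × 0.16 = 1424.4776 J
Total at Organism 16: 90.0144 + 1424.4776 = 1514.492 J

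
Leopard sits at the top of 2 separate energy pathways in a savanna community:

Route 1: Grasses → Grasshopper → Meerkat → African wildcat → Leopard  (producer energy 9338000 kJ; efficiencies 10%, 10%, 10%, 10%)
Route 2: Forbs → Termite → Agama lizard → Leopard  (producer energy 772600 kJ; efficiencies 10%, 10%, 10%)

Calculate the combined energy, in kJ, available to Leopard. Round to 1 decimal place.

Route 1: 9338000 × 0.1 × 0.1 × 0.1 × 0.1 = 933.8 kJ
Route 2: 772600 × 0.1 × 0.1 × 0.1 = 772.6 kJ
Total at Leopard: 933.8 + 772.6 = 1706.4 kJ

1706.4 kJ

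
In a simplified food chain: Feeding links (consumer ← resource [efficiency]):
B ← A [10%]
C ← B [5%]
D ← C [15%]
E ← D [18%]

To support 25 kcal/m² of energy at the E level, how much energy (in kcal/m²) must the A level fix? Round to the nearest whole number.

Cumulative transfer efficiency: 0.1 × 0.05 × 0.15 × 0.18 = 0.000135
A energy = 25 / 0.000135 = 185185 kcal/m²

185185 kcal/m²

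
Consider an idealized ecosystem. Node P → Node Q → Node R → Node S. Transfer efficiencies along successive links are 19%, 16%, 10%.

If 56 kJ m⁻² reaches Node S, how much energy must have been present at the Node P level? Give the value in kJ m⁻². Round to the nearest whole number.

Cumulative transfer efficiency: 0.19 × 0.16 × 0.1 = 0.00304
Node P energy = 56 / 0.00304 = 18421 kJ m⁻²

18421 kJ m⁻²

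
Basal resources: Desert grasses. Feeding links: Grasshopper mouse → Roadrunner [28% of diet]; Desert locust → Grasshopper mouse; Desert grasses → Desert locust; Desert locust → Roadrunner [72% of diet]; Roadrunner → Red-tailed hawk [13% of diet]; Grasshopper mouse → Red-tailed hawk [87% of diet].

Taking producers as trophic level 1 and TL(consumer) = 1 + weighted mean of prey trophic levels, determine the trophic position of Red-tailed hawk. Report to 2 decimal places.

4.04

Desert locust: 1 + 1 = 2
Grasshopper mouse: 1 + 2 = 3
Roadrunner: 1 + (0.72×2 + 0.28×3) = 3.28
Red-tailed hawk: 1 + (0.87×3 + 0.13×3.28) = 4.0364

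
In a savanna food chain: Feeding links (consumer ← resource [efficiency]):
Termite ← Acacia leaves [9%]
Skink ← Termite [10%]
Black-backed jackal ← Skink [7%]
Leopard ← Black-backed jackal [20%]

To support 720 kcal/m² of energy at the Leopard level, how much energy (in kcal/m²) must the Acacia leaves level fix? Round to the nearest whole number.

5714286 kcal/m²

Cumulative transfer efficiency: 0.09 × 0.1 × 0.07 × 0.2 = 0.000126
Acacia leaves energy = 720 / 0.000126 = 5714286 kcal/m²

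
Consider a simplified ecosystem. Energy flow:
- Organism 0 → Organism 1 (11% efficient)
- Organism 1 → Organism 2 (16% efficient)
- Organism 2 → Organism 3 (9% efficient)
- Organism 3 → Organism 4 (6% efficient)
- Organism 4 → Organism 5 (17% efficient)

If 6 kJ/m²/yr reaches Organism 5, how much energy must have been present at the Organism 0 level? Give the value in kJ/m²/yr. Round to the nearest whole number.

371361 kJ/m²/yr

Cumulative transfer efficiency: 0.11 × 0.16 × 0.09 × 0.06 × 0.17 = 0.0000161568
Organism 0 energy = 6 / 0.0000161568 = 371361 kJ/m²/yr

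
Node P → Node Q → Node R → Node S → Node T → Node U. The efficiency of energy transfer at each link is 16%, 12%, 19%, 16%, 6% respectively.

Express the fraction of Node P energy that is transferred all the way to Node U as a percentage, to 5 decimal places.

Product of link efficiencies: 0.16 × 0.12 × 0.19 × 0.16 × 0.06 = 0.0000350208
As a percentage: 0.0000350208 × 100 = 0.00350%

0.00350%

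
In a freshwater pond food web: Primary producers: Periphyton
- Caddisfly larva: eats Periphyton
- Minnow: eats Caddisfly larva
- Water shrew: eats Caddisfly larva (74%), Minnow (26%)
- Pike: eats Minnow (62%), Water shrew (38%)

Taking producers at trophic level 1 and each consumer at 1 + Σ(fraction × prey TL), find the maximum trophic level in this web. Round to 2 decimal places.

4.10

Caddisfly larva: 1 + 1 = 2
Minnow: 1 + 2 = 3
Water shrew: 1 + (0.74×2 + 0.26×3) = 3.26
Pike: 1 + (0.62×3 + 0.38×3.26) = 4.0988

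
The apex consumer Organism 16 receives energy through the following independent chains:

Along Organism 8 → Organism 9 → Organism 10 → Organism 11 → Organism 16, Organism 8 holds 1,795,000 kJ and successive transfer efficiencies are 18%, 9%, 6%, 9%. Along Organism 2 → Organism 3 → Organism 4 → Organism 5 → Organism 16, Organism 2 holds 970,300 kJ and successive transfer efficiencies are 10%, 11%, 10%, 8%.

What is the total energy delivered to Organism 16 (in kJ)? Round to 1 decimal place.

242.4 kJ

Via Organism 8: 1795000 × 0.18 × 0.09 × 0.06 × 0.09 = 157.0266 kJ
Via Organism 2: 970300 × 0.1 × 0.11 × 0.1 × 0.08 = 85.3864 kJ
Total at Organism 16: 157.0266 + 85.3864 = 242.413 kJ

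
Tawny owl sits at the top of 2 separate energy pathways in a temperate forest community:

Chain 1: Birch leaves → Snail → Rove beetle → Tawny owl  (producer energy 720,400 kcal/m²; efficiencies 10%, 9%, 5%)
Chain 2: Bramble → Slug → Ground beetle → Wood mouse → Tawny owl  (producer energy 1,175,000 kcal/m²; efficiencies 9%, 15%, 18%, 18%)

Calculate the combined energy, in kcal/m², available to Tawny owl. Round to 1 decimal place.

838.1 kcal/m²

Chain 1: 720400 × 0.1 × 0.09 × 0.05 = 324.18 kcal/m²
Chain 2: 1175000 × 0.09 × 0.15 × 0.18 × 0.18 = 513.945 kcal/m²
Total at Tawny owl: 324.18 + 513.945 = 838.125 kcal/m²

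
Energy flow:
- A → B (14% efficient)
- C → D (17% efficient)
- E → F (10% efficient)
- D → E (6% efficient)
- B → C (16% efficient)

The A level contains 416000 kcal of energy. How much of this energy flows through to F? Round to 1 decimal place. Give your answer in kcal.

B: 416000 × 0.14 = 58240 kcal
C: 58240 × 0.16 = 9318.4 kcal
D: 9318.4 × 0.17 = 1584.128 kcal
E: 1584.128 × 0.06 = 95.04768 kcal
F: 95.04768 × 0.1 = 9.504768 kcal

9.5 kcal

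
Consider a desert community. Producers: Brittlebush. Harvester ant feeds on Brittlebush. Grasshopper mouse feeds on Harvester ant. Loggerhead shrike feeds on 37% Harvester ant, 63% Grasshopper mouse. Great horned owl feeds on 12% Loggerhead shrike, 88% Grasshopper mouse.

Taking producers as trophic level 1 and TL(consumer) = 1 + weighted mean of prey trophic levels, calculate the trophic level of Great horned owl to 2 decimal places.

Harvester ant: 1 + 1 = 2
Grasshopper mouse: 1 + 2 = 3
Loggerhead shrike: 1 + (0.37×2 + 0.63×3) = 3.63
Great horned owl: 1 + (0.12×3.63 + 0.88×3) = 4.0756

4.08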